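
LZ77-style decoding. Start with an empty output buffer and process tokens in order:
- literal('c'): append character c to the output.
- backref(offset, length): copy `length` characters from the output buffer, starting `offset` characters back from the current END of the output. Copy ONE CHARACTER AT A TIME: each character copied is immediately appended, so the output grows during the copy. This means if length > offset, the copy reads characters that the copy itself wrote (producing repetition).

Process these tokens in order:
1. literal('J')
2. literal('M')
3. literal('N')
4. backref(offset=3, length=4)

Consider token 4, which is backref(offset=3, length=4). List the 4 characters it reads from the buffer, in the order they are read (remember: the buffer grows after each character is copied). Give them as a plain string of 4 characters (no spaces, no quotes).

Answer: JMNJ

Derivation:
Token 1: literal('J'). Output: "J"
Token 2: literal('M'). Output: "JM"
Token 3: literal('N'). Output: "JMN"
Token 4: backref(off=3, len=4). Buffer before: "JMN" (len 3)
  byte 1: read out[0]='J', append. Buffer now: "JMNJ"
  byte 2: read out[1]='M', append. Buffer now: "JMNJM"
  byte 3: read out[2]='N', append. Buffer now: "JMNJMN"
  byte 4: read out[3]='J', append. Buffer now: "JMNJMNJ"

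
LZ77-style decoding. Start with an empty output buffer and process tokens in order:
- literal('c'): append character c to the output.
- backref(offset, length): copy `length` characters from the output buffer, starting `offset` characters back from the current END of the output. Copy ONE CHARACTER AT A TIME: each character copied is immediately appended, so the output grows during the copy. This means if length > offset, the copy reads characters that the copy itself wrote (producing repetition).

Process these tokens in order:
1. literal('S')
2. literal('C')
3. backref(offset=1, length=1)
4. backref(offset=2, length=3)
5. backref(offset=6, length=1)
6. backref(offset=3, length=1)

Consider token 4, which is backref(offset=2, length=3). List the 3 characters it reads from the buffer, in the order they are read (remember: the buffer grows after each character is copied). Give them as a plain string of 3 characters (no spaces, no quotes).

Answer: CCC

Derivation:
Token 1: literal('S'). Output: "S"
Token 2: literal('C'). Output: "SC"
Token 3: backref(off=1, len=1). Copied 'C' from pos 1. Output: "SCC"
Token 4: backref(off=2, len=3). Buffer before: "SCC" (len 3)
  byte 1: read out[1]='C', append. Buffer now: "SCCC"
  byte 2: read out[2]='C', append. Buffer now: "SCCCC"
  byte 3: read out[3]='C', append. Buffer now: "SCCCCC"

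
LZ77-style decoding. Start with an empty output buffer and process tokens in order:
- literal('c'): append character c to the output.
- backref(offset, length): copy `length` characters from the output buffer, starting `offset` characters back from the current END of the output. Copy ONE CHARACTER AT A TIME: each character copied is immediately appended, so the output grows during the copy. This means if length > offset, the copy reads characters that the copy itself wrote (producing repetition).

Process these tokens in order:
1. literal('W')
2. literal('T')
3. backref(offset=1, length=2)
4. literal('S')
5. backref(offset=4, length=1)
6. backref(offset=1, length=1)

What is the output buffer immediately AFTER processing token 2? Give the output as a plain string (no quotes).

Token 1: literal('W'). Output: "W"
Token 2: literal('T'). Output: "WT"

Answer: WT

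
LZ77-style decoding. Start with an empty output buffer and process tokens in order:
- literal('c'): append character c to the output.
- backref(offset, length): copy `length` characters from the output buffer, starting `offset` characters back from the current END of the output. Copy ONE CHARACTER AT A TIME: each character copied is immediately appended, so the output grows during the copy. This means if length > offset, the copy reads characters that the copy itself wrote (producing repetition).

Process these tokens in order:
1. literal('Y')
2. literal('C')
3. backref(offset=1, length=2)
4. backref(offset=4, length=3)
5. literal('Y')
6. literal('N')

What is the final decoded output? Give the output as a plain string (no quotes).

Answer: YCCCYCCYN

Derivation:
Token 1: literal('Y'). Output: "Y"
Token 2: literal('C'). Output: "YC"
Token 3: backref(off=1, len=2) (overlapping!). Copied 'CC' from pos 1. Output: "YCCC"
Token 4: backref(off=4, len=3). Copied 'YCC' from pos 0. Output: "YCCCYCC"
Token 5: literal('Y'). Output: "YCCCYCCY"
Token 6: literal('N'). Output: "YCCCYCCYN"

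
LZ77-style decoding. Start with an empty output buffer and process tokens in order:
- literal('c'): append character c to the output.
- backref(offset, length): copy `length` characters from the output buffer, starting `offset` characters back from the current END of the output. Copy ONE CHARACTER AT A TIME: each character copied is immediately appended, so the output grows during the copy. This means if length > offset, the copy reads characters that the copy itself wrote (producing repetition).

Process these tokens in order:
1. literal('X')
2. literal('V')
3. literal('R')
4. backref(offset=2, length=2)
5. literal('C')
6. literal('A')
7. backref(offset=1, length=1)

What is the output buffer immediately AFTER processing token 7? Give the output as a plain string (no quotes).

Token 1: literal('X'). Output: "X"
Token 2: literal('V'). Output: "XV"
Token 3: literal('R'). Output: "XVR"
Token 4: backref(off=2, len=2). Copied 'VR' from pos 1. Output: "XVRVR"
Token 5: literal('C'). Output: "XVRVRC"
Token 6: literal('A'). Output: "XVRVRCA"
Token 7: backref(off=1, len=1). Copied 'A' from pos 6. Output: "XVRVRCAA"

Answer: XVRVRCAA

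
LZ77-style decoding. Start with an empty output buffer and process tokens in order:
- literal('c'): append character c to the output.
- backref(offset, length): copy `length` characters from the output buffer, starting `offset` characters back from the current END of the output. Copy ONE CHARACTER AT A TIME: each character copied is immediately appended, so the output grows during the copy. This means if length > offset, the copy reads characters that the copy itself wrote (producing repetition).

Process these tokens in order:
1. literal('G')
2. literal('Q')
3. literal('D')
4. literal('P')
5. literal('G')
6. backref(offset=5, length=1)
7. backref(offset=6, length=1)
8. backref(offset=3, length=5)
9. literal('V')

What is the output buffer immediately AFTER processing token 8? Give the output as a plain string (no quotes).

Token 1: literal('G'). Output: "G"
Token 2: literal('Q'). Output: "GQ"
Token 3: literal('D'). Output: "GQD"
Token 4: literal('P'). Output: "GQDP"
Token 5: literal('G'). Output: "GQDPG"
Token 6: backref(off=5, len=1). Copied 'G' from pos 0. Output: "GQDPGG"
Token 7: backref(off=6, len=1). Copied 'G' from pos 0. Output: "GQDPGGG"
Token 8: backref(off=3, len=5) (overlapping!). Copied 'GGGGG' from pos 4. Output: "GQDPGGGGGGGG"

Answer: GQDPGGGGGGGG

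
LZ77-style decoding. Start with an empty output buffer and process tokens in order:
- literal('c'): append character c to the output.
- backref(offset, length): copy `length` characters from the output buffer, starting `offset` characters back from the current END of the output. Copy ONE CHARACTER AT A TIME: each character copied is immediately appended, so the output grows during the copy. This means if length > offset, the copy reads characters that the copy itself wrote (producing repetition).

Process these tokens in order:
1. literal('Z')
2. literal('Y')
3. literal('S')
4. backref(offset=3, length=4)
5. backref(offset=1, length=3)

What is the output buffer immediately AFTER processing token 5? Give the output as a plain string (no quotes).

Token 1: literal('Z'). Output: "Z"
Token 2: literal('Y'). Output: "ZY"
Token 3: literal('S'). Output: "ZYS"
Token 4: backref(off=3, len=4) (overlapping!). Copied 'ZYSZ' from pos 0. Output: "ZYSZYSZ"
Token 5: backref(off=1, len=3) (overlapping!). Copied 'ZZZ' from pos 6. Output: "ZYSZYSZZZZ"

Answer: ZYSZYSZZZZ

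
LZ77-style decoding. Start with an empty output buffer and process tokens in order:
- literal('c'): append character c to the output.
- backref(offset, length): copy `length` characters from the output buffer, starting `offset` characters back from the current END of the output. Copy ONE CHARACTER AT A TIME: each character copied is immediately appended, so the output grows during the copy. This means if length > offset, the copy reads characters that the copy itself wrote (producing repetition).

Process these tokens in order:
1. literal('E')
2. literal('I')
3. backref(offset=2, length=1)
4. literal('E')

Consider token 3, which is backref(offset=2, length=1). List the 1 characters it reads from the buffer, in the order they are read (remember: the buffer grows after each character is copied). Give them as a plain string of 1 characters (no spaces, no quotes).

Answer: E

Derivation:
Token 1: literal('E'). Output: "E"
Token 2: literal('I'). Output: "EI"
Token 3: backref(off=2, len=1). Buffer before: "EI" (len 2)
  byte 1: read out[0]='E', append. Buffer now: "EIE"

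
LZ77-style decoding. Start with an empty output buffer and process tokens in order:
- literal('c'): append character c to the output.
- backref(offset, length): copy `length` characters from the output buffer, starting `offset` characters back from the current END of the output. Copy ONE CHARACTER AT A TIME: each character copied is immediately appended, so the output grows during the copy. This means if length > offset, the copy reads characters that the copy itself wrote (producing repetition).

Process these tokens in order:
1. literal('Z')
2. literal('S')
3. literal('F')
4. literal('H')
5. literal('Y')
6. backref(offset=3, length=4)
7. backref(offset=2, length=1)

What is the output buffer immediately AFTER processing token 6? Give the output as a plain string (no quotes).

Token 1: literal('Z'). Output: "Z"
Token 2: literal('S'). Output: "ZS"
Token 3: literal('F'). Output: "ZSF"
Token 4: literal('H'). Output: "ZSFH"
Token 5: literal('Y'). Output: "ZSFHY"
Token 6: backref(off=3, len=4) (overlapping!). Copied 'FHYF' from pos 2. Output: "ZSFHYFHYF"

Answer: ZSFHYFHYF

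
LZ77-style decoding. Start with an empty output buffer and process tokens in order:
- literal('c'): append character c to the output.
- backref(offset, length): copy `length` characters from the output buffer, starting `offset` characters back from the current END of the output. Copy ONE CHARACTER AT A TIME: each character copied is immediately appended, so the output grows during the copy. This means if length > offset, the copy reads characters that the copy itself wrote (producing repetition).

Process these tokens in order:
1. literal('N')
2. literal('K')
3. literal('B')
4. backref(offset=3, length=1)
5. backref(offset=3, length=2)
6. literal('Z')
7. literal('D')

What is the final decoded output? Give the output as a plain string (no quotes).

Token 1: literal('N'). Output: "N"
Token 2: literal('K'). Output: "NK"
Token 3: literal('B'). Output: "NKB"
Token 4: backref(off=3, len=1). Copied 'N' from pos 0. Output: "NKBN"
Token 5: backref(off=3, len=2). Copied 'KB' from pos 1. Output: "NKBNKB"
Token 6: literal('Z'). Output: "NKBNKBZ"
Token 7: literal('D'). Output: "NKBNKBZD"

Answer: NKBNKBZD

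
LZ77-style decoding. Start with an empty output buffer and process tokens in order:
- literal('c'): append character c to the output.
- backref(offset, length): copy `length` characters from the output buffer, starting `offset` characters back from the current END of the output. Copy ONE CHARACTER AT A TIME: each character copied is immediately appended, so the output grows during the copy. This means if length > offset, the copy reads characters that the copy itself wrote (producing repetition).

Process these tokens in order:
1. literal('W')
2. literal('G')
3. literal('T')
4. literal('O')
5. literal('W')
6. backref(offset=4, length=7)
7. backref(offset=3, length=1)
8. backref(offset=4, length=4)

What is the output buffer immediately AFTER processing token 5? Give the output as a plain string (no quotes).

Answer: WGTOW

Derivation:
Token 1: literal('W'). Output: "W"
Token 2: literal('G'). Output: "WG"
Token 3: literal('T'). Output: "WGT"
Token 4: literal('O'). Output: "WGTO"
Token 5: literal('W'). Output: "WGTOW"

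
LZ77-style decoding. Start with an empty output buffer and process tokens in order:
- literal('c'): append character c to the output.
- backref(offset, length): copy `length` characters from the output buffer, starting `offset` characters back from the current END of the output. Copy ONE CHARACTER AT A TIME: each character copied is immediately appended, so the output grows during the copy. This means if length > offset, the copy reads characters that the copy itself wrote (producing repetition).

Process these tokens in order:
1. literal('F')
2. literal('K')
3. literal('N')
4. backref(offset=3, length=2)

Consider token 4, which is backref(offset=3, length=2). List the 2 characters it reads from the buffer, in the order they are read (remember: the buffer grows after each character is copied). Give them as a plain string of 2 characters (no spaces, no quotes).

Token 1: literal('F'). Output: "F"
Token 2: literal('K'). Output: "FK"
Token 3: literal('N'). Output: "FKN"
Token 4: backref(off=3, len=2). Buffer before: "FKN" (len 3)
  byte 1: read out[0]='F', append. Buffer now: "FKNF"
  byte 2: read out[1]='K', append. Buffer now: "FKNFK"

Answer: FK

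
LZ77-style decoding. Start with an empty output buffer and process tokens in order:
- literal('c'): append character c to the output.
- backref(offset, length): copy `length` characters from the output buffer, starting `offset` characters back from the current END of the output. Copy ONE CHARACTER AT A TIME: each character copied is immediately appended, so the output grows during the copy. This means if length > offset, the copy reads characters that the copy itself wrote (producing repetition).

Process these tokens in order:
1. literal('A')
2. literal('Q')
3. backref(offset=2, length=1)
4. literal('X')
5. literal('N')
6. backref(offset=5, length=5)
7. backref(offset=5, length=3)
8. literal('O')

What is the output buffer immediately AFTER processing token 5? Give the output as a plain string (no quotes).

Answer: AQAXN

Derivation:
Token 1: literal('A'). Output: "A"
Token 2: literal('Q'). Output: "AQ"
Token 3: backref(off=2, len=1). Copied 'A' from pos 0. Output: "AQA"
Token 4: literal('X'). Output: "AQAX"
Token 5: literal('N'). Output: "AQAXN"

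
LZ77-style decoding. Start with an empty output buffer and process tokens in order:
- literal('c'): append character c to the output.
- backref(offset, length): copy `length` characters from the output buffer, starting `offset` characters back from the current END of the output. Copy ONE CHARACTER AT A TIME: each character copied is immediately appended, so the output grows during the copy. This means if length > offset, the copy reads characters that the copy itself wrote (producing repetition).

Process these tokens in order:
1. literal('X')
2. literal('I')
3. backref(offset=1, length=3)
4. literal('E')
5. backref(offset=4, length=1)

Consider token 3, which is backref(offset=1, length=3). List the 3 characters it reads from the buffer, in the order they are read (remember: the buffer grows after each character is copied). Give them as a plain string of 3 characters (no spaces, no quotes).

Answer: III

Derivation:
Token 1: literal('X'). Output: "X"
Token 2: literal('I'). Output: "XI"
Token 3: backref(off=1, len=3). Buffer before: "XI" (len 2)
  byte 1: read out[1]='I', append. Buffer now: "XII"
  byte 2: read out[2]='I', append. Buffer now: "XIII"
  byte 3: read out[3]='I', append. Buffer now: "XIIII"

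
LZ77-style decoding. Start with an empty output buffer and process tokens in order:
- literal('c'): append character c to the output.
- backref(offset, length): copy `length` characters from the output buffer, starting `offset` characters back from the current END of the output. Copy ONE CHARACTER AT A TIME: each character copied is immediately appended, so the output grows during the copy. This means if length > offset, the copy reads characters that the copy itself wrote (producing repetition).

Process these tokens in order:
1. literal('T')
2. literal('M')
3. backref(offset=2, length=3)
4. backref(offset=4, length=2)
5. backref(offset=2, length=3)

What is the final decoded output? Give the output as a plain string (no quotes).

Answer: TMTMTMTMTM

Derivation:
Token 1: literal('T'). Output: "T"
Token 2: literal('M'). Output: "TM"
Token 3: backref(off=2, len=3) (overlapping!). Copied 'TMT' from pos 0. Output: "TMTMT"
Token 4: backref(off=4, len=2). Copied 'MT' from pos 1. Output: "TMTMTMT"
Token 5: backref(off=2, len=3) (overlapping!). Copied 'MTM' from pos 5. Output: "TMTMTMTMTM"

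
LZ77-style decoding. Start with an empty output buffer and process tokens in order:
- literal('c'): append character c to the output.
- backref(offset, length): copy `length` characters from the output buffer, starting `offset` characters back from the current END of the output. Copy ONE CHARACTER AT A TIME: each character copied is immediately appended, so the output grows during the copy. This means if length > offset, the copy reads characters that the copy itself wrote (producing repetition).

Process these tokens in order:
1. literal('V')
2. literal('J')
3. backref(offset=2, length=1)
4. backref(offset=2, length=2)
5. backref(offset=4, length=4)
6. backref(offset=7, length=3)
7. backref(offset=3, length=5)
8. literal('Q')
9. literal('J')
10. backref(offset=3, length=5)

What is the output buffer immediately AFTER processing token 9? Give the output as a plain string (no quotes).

Answer: VJVJVJVJVVJVVJVVJQJ

Derivation:
Token 1: literal('V'). Output: "V"
Token 2: literal('J'). Output: "VJ"
Token 3: backref(off=2, len=1). Copied 'V' from pos 0. Output: "VJV"
Token 4: backref(off=2, len=2). Copied 'JV' from pos 1. Output: "VJVJV"
Token 5: backref(off=4, len=4). Copied 'JVJV' from pos 1. Output: "VJVJVJVJV"
Token 6: backref(off=7, len=3). Copied 'VJV' from pos 2. Output: "VJVJVJVJVVJV"
Token 7: backref(off=3, len=5) (overlapping!). Copied 'VJVVJ' from pos 9. Output: "VJVJVJVJVVJVVJVVJ"
Token 8: literal('Q'). Output: "VJVJVJVJVVJVVJVVJQ"
Token 9: literal('J'). Output: "VJVJVJVJVVJVVJVVJQJ"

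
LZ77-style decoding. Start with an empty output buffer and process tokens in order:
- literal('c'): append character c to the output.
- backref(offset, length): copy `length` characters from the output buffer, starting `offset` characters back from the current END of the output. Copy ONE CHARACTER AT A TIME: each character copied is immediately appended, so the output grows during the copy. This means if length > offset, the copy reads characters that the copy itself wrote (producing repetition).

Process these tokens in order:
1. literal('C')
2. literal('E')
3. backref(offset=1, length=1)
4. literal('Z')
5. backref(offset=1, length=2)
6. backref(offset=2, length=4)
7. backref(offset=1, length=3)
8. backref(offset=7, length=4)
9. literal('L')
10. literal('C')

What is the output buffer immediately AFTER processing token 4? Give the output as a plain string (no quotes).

Token 1: literal('C'). Output: "C"
Token 2: literal('E'). Output: "CE"
Token 3: backref(off=1, len=1). Copied 'E' from pos 1. Output: "CEE"
Token 4: literal('Z'). Output: "CEEZ"

Answer: CEEZ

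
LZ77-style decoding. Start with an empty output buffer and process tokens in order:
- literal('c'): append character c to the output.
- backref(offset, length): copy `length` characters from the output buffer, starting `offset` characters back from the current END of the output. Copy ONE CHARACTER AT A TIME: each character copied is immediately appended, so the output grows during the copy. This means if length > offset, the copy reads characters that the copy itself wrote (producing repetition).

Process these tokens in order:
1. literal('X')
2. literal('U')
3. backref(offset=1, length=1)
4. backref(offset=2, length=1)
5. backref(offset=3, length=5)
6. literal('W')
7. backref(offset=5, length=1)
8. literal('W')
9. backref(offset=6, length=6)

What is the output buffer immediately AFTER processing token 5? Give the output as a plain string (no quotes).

Answer: XUUUUUUUU

Derivation:
Token 1: literal('X'). Output: "X"
Token 2: literal('U'). Output: "XU"
Token 3: backref(off=1, len=1). Copied 'U' from pos 1. Output: "XUU"
Token 4: backref(off=2, len=1). Copied 'U' from pos 1. Output: "XUUU"
Token 5: backref(off=3, len=5) (overlapping!). Copied 'UUUUU' from pos 1. Output: "XUUUUUUUU"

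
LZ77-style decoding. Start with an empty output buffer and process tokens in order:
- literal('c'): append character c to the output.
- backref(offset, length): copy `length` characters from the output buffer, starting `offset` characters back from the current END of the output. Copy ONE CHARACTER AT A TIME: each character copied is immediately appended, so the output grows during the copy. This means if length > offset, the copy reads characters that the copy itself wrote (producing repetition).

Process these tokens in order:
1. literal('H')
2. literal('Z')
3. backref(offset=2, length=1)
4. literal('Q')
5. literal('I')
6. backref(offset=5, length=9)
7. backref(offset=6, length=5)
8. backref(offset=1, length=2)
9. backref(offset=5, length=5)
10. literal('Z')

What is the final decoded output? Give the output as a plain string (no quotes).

Answer: HZHQIHZHQIHZHQQIHZHHHHZHHHZ

Derivation:
Token 1: literal('H'). Output: "H"
Token 2: literal('Z'). Output: "HZ"
Token 3: backref(off=2, len=1). Copied 'H' from pos 0. Output: "HZH"
Token 4: literal('Q'). Output: "HZHQ"
Token 5: literal('I'). Output: "HZHQI"
Token 6: backref(off=5, len=9) (overlapping!). Copied 'HZHQIHZHQ' from pos 0. Output: "HZHQIHZHQIHZHQ"
Token 7: backref(off=6, len=5). Copied 'QIHZH' from pos 8. Output: "HZHQIHZHQIHZHQQIHZH"
Token 8: backref(off=1, len=2) (overlapping!). Copied 'HH' from pos 18. Output: "HZHQIHZHQIHZHQQIHZHHH"
Token 9: backref(off=5, len=5). Copied 'HZHHH' from pos 16. Output: "HZHQIHZHQIHZHQQIHZHHHHZHHH"
Token 10: literal('Z'). Output: "HZHQIHZHQIHZHQQIHZHHHHZHHHZ"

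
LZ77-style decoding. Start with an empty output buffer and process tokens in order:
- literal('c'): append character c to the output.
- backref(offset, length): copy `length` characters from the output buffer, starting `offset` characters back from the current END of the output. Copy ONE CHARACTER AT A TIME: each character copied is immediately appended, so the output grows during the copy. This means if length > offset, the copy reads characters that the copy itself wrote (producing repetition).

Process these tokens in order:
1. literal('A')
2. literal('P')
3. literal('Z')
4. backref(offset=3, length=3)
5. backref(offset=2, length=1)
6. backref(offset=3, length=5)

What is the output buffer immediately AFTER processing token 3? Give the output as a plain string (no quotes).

Token 1: literal('A'). Output: "A"
Token 2: literal('P'). Output: "AP"
Token 3: literal('Z'). Output: "APZ"

Answer: APZ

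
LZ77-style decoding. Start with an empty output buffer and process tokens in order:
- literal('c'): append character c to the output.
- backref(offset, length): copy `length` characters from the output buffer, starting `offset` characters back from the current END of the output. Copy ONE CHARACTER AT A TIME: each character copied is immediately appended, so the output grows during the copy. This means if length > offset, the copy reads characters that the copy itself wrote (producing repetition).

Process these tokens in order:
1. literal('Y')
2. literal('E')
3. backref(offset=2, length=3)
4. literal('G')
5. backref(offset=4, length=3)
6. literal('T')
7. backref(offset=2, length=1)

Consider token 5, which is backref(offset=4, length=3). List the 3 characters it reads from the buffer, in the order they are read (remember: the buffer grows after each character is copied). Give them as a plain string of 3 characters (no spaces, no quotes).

Answer: YEY

Derivation:
Token 1: literal('Y'). Output: "Y"
Token 2: literal('E'). Output: "YE"
Token 3: backref(off=2, len=3) (overlapping!). Copied 'YEY' from pos 0. Output: "YEYEY"
Token 4: literal('G'). Output: "YEYEYG"
Token 5: backref(off=4, len=3). Buffer before: "YEYEYG" (len 6)
  byte 1: read out[2]='Y', append. Buffer now: "YEYEYGY"
  byte 2: read out[3]='E', append. Buffer now: "YEYEYGYE"
  byte 3: read out[4]='Y', append. Buffer now: "YEYEYGYEY"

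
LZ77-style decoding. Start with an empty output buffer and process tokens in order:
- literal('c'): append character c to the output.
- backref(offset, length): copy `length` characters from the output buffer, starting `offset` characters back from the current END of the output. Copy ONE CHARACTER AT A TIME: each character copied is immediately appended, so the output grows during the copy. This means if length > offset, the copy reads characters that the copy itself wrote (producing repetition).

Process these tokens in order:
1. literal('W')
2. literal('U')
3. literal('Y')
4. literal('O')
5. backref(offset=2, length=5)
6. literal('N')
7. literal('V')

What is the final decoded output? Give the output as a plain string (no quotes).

Answer: WUYOYOYOYNV

Derivation:
Token 1: literal('W'). Output: "W"
Token 2: literal('U'). Output: "WU"
Token 3: literal('Y'). Output: "WUY"
Token 4: literal('O'). Output: "WUYO"
Token 5: backref(off=2, len=5) (overlapping!). Copied 'YOYOY' from pos 2. Output: "WUYOYOYOY"
Token 6: literal('N'). Output: "WUYOYOYOYN"
Token 7: literal('V'). Output: "WUYOYOYOYNV"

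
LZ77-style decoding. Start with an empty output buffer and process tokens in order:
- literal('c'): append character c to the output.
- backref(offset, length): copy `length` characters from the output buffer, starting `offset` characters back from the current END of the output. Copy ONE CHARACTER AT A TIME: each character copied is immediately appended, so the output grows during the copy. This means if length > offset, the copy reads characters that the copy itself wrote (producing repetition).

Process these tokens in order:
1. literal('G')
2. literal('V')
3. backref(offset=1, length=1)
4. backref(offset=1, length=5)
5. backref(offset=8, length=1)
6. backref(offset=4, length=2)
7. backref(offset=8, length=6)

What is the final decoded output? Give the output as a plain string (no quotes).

Answer: GVVVVVVVGVVVVVVVG

Derivation:
Token 1: literal('G'). Output: "G"
Token 2: literal('V'). Output: "GV"
Token 3: backref(off=1, len=1). Copied 'V' from pos 1. Output: "GVV"
Token 4: backref(off=1, len=5) (overlapping!). Copied 'VVVVV' from pos 2. Output: "GVVVVVVV"
Token 5: backref(off=8, len=1). Copied 'G' from pos 0. Output: "GVVVVVVVG"
Token 6: backref(off=4, len=2). Copied 'VV' from pos 5. Output: "GVVVVVVVGVV"
Token 7: backref(off=8, len=6). Copied 'VVVVVG' from pos 3. Output: "GVVVVVVVGVVVVVVVG"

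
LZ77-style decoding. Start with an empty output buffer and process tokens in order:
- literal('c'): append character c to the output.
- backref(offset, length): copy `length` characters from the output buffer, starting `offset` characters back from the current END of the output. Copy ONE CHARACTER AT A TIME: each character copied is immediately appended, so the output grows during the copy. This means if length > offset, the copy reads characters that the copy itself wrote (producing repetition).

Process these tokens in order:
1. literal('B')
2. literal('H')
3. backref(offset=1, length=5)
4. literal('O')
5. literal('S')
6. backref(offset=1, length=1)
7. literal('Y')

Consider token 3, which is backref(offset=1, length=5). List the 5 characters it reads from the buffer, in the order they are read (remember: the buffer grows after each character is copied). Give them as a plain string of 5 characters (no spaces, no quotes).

Token 1: literal('B'). Output: "B"
Token 2: literal('H'). Output: "BH"
Token 3: backref(off=1, len=5). Buffer before: "BH" (len 2)
  byte 1: read out[1]='H', append. Buffer now: "BHH"
  byte 2: read out[2]='H', append. Buffer now: "BHHH"
  byte 3: read out[3]='H', append. Buffer now: "BHHHH"
  byte 4: read out[4]='H', append. Buffer now: "BHHHHH"
  byte 5: read out[5]='H', append. Buffer now: "BHHHHHH"

Answer: HHHHH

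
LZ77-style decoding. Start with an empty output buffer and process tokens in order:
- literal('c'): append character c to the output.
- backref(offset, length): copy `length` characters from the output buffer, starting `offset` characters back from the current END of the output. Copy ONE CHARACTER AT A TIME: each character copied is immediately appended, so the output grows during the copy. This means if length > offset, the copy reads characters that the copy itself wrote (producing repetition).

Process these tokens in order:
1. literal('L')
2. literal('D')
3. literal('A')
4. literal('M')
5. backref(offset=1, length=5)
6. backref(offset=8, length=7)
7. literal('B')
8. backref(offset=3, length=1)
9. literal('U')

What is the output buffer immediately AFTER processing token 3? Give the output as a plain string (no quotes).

Answer: LDA

Derivation:
Token 1: literal('L'). Output: "L"
Token 2: literal('D'). Output: "LD"
Token 3: literal('A'). Output: "LDA"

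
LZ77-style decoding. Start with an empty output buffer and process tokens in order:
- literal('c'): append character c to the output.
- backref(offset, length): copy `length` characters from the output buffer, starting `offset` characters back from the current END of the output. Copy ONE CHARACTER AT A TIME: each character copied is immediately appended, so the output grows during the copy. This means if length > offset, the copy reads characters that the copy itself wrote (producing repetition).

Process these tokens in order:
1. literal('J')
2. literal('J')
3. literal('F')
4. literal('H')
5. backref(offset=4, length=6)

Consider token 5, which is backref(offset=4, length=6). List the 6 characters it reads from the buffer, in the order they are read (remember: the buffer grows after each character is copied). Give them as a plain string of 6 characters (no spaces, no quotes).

Token 1: literal('J'). Output: "J"
Token 2: literal('J'). Output: "JJ"
Token 3: literal('F'). Output: "JJF"
Token 4: literal('H'). Output: "JJFH"
Token 5: backref(off=4, len=6). Buffer before: "JJFH" (len 4)
  byte 1: read out[0]='J', append. Buffer now: "JJFHJ"
  byte 2: read out[1]='J', append. Buffer now: "JJFHJJ"
  byte 3: read out[2]='F', append. Buffer now: "JJFHJJF"
  byte 4: read out[3]='H', append. Buffer now: "JJFHJJFH"
  byte 5: read out[4]='J', append. Buffer now: "JJFHJJFHJ"
  byte 6: read out[5]='J', append. Buffer now: "JJFHJJFHJJ"

Answer: JJFHJJ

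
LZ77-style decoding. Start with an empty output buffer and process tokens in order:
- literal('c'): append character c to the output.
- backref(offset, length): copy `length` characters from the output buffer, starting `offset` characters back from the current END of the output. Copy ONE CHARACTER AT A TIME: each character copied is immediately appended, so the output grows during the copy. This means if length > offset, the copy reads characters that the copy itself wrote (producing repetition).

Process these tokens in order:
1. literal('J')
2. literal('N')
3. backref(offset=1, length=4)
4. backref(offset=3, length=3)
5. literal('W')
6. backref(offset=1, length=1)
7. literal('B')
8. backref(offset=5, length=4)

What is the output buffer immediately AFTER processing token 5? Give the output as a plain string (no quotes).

Answer: JNNNNNNNNW

Derivation:
Token 1: literal('J'). Output: "J"
Token 2: literal('N'). Output: "JN"
Token 3: backref(off=1, len=4) (overlapping!). Copied 'NNNN' from pos 1. Output: "JNNNNN"
Token 4: backref(off=3, len=3). Copied 'NNN' from pos 3. Output: "JNNNNNNNN"
Token 5: literal('W'). Output: "JNNNNNNNNW"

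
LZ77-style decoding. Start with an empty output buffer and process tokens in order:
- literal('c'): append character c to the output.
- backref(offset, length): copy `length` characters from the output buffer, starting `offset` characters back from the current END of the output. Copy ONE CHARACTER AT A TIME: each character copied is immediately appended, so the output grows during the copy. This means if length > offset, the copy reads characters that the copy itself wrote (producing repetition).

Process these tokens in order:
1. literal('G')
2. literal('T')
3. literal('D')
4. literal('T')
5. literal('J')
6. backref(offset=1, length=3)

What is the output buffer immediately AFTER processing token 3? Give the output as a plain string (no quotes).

Token 1: literal('G'). Output: "G"
Token 2: literal('T'). Output: "GT"
Token 3: literal('D'). Output: "GTD"

Answer: GTD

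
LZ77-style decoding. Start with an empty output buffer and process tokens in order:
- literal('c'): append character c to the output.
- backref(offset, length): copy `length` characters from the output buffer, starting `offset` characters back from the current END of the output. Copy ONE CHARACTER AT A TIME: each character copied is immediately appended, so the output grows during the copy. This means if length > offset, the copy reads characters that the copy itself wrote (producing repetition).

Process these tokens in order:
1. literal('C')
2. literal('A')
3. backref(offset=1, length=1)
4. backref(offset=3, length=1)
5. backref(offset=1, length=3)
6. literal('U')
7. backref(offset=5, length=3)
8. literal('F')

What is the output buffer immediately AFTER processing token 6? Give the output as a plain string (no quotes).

Token 1: literal('C'). Output: "C"
Token 2: literal('A'). Output: "CA"
Token 3: backref(off=1, len=1). Copied 'A' from pos 1. Output: "CAA"
Token 4: backref(off=3, len=1). Copied 'C' from pos 0. Output: "CAAC"
Token 5: backref(off=1, len=3) (overlapping!). Copied 'CCC' from pos 3. Output: "CAACCCC"
Token 6: literal('U'). Output: "CAACCCCU"

Answer: CAACCCCU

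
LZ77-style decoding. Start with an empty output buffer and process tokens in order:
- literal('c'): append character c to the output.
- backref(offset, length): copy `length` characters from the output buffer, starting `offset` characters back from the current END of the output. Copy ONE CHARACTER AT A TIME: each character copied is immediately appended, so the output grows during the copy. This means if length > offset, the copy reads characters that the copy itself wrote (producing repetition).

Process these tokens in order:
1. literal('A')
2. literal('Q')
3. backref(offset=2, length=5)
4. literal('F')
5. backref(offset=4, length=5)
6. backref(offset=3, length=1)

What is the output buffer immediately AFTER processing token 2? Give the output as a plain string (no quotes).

Answer: AQ

Derivation:
Token 1: literal('A'). Output: "A"
Token 2: literal('Q'). Output: "AQ"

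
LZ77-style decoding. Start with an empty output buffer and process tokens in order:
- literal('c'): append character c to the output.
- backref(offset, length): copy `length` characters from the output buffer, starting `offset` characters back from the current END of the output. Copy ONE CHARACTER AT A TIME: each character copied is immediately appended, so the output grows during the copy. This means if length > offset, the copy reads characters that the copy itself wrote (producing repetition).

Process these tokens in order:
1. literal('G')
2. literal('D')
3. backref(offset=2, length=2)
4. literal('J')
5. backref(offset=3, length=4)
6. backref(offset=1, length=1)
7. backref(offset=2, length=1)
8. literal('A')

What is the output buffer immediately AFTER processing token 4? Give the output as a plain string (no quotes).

Answer: GDGDJ

Derivation:
Token 1: literal('G'). Output: "G"
Token 2: literal('D'). Output: "GD"
Token 3: backref(off=2, len=2). Copied 'GD' from pos 0. Output: "GDGD"
Token 4: literal('J'). Output: "GDGDJ"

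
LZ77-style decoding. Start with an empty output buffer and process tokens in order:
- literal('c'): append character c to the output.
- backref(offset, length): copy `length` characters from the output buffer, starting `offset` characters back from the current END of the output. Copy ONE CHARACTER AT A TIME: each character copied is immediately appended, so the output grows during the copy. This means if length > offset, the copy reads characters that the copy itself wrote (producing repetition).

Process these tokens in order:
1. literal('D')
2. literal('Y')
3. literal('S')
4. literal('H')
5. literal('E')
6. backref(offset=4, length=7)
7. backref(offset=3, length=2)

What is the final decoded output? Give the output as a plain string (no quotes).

Token 1: literal('D'). Output: "D"
Token 2: literal('Y'). Output: "DY"
Token 3: literal('S'). Output: "DYS"
Token 4: literal('H'). Output: "DYSH"
Token 5: literal('E'). Output: "DYSHE"
Token 6: backref(off=4, len=7) (overlapping!). Copied 'YSHEYSH' from pos 1. Output: "DYSHEYSHEYSH"
Token 7: backref(off=3, len=2). Copied 'YS' from pos 9. Output: "DYSHEYSHEYSHYS"

Answer: DYSHEYSHEYSHYS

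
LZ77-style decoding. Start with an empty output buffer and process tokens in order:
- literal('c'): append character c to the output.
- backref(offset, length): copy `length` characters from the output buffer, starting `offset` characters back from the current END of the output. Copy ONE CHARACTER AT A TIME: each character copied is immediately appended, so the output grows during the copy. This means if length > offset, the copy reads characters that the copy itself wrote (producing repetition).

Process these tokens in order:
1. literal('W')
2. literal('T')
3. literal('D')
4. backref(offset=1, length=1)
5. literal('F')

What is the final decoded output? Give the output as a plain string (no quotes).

Answer: WTDDF

Derivation:
Token 1: literal('W'). Output: "W"
Token 2: literal('T'). Output: "WT"
Token 3: literal('D'). Output: "WTD"
Token 4: backref(off=1, len=1). Copied 'D' from pos 2. Output: "WTDD"
Token 5: literal('F'). Output: "WTDDF"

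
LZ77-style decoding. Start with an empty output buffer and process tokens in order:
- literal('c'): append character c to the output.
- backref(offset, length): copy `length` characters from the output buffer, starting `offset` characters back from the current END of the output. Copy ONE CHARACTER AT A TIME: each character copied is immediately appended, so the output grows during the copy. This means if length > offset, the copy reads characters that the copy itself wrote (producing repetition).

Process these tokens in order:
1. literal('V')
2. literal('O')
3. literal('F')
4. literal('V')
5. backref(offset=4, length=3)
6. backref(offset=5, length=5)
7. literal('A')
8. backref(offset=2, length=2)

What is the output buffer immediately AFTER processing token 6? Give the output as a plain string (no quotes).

Answer: VOFVVOFFVVOF

Derivation:
Token 1: literal('V'). Output: "V"
Token 2: literal('O'). Output: "VO"
Token 3: literal('F'). Output: "VOF"
Token 4: literal('V'). Output: "VOFV"
Token 5: backref(off=4, len=3). Copied 'VOF' from pos 0. Output: "VOFVVOF"
Token 6: backref(off=5, len=5). Copied 'FVVOF' from pos 2. Output: "VOFVVOFFVVOF"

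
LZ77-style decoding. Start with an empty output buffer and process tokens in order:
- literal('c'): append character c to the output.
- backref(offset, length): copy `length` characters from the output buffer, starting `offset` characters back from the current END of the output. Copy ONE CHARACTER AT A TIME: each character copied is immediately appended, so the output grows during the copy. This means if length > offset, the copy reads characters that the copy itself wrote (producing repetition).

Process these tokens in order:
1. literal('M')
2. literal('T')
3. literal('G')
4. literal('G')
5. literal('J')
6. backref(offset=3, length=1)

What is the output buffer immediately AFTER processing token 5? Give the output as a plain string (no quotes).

Answer: MTGGJ

Derivation:
Token 1: literal('M'). Output: "M"
Token 2: literal('T'). Output: "MT"
Token 3: literal('G'). Output: "MTG"
Token 4: literal('G'). Output: "MTGG"
Token 5: literal('J'). Output: "MTGGJ"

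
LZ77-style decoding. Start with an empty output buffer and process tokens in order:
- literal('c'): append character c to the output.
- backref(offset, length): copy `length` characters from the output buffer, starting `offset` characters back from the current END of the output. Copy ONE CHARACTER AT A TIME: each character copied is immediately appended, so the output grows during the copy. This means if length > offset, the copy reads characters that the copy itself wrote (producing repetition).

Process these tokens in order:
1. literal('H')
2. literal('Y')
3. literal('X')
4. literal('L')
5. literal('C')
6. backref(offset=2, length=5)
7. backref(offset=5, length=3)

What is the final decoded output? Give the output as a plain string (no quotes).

Token 1: literal('H'). Output: "H"
Token 2: literal('Y'). Output: "HY"
Token 3: literal('X'). Output: "HYX"
Token 4: literal('L'). Output: "HYXL"
Token 5: literal('C'). Output: "HYXLC"
Token 6: backref(off=2, len=5) (overlapping!). Copied 'LCLCL' from pos 3. Output: "HYXLCLCLCL"
Token 7: backref(off=5, len=3). Copied 'LCL' from pos 5. Output: "HYXLCLCLCLLCL"

Answer: HYXLCLCLCLLCL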